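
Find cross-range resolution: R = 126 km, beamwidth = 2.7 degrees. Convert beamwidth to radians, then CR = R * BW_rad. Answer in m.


BW_rad = 0.04712389
CR = 126000 * 0.04712389 = 5937.6 m

5937.6 m


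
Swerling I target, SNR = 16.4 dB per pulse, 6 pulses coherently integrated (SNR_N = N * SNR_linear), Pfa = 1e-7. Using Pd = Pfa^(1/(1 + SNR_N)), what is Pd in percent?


SNR_lin = 10^(16.4/10) = 43.65158
SNR_N = 6 * 43.65158 = 261.90948
1/(1 + SNR_N) = 1/262.90948 = 0.0038036
Pd = (1e-7)^0.0038036 = 0.94053
Pd = 94.1%

94.1%


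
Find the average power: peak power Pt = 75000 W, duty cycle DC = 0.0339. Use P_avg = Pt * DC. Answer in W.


P_avg = 75000 * 0.0339 = 2542.5 W

2542.5 W


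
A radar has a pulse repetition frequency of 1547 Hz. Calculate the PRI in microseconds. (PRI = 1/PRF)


PRI = 1/1547 = 0.0006464124 s = 646.4 us

646.4 us


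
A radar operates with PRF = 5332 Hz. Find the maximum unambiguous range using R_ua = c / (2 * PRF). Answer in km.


R_ua = 3e8 / (2 * 5332) = 28132.0 m = 28.1 km

28.1 km


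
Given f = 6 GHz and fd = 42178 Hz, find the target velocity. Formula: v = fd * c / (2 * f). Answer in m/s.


v = 42178 * 3e8 / (2 * 6000000000.0) = 1054.5 m/s

1054.5 m/s


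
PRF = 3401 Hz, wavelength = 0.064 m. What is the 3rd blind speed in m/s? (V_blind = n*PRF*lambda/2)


V_blind = 3 * 3401 * 0.064 / 2 = 326.5 m/s

326.5 m/s


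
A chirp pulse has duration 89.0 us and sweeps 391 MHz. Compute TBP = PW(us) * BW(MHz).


TBP = 89.0 * 391 = 34799.0

34799.0


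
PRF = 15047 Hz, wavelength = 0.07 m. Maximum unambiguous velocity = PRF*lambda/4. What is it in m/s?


V_ua = 15047 * 0.07 / 4 = 263.3 m/s

263.3 m/s


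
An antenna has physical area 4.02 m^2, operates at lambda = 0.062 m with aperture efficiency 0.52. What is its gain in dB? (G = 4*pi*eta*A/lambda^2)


G_linear = 4*pi*0.52*4.02/0.062^2 = 6833.7
G_dB = 10*log10(6833.7) = 38.3 dB

38.3 dB


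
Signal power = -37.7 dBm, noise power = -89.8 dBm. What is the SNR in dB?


SNR = -37.7 - (-89.8) = 52.1 dB

52.1 dB


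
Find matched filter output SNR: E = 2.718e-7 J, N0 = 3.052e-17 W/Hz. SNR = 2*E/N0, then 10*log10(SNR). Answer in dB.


SNR_lin = 2 * 2.718e-7 / 3.052e-17 = 1.781e10
SNR_dB = 10*log10(1.781e10) = 102.5 dB

102.5 dB


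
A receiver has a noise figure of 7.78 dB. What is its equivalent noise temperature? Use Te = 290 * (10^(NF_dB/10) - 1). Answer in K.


NF_lin = 10^(7.78/10) = 5.997911
Te = 290 * (5.997911 - 1) = 1449.4 K

1449.4 K


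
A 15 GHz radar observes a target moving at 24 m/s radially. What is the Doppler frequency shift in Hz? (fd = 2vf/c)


fd = 2 * 24 * 15000000000.0 / 3e8 = 2400.0 Hz

2400.0 Hz


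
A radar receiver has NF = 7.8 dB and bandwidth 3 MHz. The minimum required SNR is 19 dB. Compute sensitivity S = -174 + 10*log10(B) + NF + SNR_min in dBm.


10*log10(3000000.0) = 64.77
S = -174 + 64.77 + 7.8 + 19 = -82.4 dBm

-82.4 dBm


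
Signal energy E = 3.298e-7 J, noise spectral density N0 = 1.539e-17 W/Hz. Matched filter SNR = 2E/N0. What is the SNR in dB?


SNR_lin = 2 * 3.298e-7 / 1.539e-17 = 4.286e10
SNR_dB = 10*log10(4.286e10) = 106.3 dB

106.3 dB


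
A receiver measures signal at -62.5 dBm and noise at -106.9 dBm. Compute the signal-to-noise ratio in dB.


SNR = -62.5 - (-106.9) = 44.4 dB

44.4 dB


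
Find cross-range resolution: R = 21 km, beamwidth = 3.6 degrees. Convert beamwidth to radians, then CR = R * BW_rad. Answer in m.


BW_rad = 0.062831853
CR = 21000 * 0.062831853 = 1319.5 m

1319.5 m


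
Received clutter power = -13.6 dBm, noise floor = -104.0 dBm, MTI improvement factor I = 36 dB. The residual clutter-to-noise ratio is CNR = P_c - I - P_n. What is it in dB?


CNR = -13.6 - 36 - (-104.0) = 54.4 dB

54.4 dB


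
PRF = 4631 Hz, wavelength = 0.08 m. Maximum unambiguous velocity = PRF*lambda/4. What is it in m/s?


V_ua = 4631 * 0.08 / 4 = 92.6 m/s

92.6 m/s


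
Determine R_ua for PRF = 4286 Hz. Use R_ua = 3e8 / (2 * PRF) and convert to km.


R_ua = 3e8 / (2 * 4286) = 34997.7 m = 35.0 km

35.0 km


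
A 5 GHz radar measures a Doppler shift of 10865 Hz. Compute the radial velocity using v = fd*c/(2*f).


v = 10865 * 3e8 / (2 * 5000000000.0) = 326.0 m/s

326.0 m/s


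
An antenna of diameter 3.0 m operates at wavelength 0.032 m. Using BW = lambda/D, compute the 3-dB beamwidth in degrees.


BW_rad = 0.032 / 3.0 = 0.010667
BW_deg = 0.61 degrees

0.61 degrees


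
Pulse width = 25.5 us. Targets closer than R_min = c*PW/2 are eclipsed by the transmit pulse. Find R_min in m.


R_min = 3e8 * 25.5e-6 / 2 = 3825.0 m

3825.0 m


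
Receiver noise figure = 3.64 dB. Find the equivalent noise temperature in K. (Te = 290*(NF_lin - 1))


NF_lin = 10^(3.64/10) = 2.312065
Te = 290 * (2.312065 - 1) = 380.5 K

380.5 K


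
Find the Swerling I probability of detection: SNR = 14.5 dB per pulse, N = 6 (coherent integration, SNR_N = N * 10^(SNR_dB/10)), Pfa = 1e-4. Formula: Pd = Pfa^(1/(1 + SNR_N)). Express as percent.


SNR_lin = 10^(14.5/10) = 28.18383
SNR_N = 6 * 28.18383 = 169.10298
1/(1 + SNR_N) = 1/170.10298 = 0.0058788
Pd = (1e-4)^0.0058788 = 0.94729
Pd = 94.7%

94.7%


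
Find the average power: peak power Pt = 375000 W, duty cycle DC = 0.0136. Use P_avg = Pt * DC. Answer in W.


P_avg = 375000 * 0.0136 = 5100.0 W

5100.0 W


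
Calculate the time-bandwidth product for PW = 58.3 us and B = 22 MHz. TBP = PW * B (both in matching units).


TBP = 58.3 * 22 = 1282.6

1282.6


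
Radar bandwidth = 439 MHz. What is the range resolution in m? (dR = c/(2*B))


dR = 3e8 / (2 * 439000000.0) = 0.34 m

0.34 m


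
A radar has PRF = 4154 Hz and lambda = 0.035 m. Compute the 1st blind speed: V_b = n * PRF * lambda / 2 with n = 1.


V_blind = 1 * 4154 * 0.035 / 2 = 72.7 m/s

72.7 m/s


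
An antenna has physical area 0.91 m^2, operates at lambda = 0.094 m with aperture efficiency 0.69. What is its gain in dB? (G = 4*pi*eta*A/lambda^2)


G_linear = 4*pi*0.69*0.91/0.094^2 = 892.99
G_dB = 10*log10(892.99) = 29.5 dB

29.5 dB


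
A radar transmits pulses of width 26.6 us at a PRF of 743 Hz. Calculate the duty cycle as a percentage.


DC = 26.6e-6 * 743 * 100 = 1.98%

1.98%


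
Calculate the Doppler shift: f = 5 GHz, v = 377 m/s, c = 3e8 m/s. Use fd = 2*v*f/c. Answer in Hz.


fd = 2 * 377 * 5000000000.0 / 3e8 = 12566.7 Hz

12566.7 Hz


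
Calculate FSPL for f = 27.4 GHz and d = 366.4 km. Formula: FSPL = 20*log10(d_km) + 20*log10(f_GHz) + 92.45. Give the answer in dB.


20*log10(366.4) = 51.28
20*log10(27.4) = 28.76
FSPL = 172.5 dB

172.5 dB


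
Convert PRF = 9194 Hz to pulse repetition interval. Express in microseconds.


PRI = 1/9194 = 0.0001087666 s = 108.8 us

108.8 us


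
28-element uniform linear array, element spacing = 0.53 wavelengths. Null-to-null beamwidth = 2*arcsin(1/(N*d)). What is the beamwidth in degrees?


1/(N*d) = 1/(28*0.53) = 0.067385
BW = 2*arcsin(0.067385) = 7.7 degrees

7.7 degrees


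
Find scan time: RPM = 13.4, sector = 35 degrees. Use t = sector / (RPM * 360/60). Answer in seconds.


t = 35 / (13.4 * 360) * 60 = 0.44 s

0.44 s


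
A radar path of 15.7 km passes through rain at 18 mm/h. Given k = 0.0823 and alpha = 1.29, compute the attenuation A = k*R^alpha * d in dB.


gamma = 0.0823 * 18^1.29 = 3.425322 dB/km
A = 3.425322 * 15.7 = 53.78 dB

53.78 dB


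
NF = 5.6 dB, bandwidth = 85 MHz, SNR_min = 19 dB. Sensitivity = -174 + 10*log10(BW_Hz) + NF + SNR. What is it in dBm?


10*log10(85000000.0) = 79.29
S = -174 + 79.29 + 5.6 + 19 = -70.1 dBm

-70.1 dBm


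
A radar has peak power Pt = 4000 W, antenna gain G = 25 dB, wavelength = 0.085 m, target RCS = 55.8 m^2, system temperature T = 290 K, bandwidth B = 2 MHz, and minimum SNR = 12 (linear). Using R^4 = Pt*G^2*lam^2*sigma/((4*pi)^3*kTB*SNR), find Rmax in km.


G_lin = 10^(25/10) = 316.227766
R^4 = 4000 * 316.227766^2 * 0.085^2 * 55.8 / ((4*pi)^3 * 1.38e-23 * 290 * 2000000.0 * 12)
R^4 = 8.46085e17 m^4
R_max = (8.46085e17)^(1/4) = 30328.7 m = 30.3 km

30.3 km


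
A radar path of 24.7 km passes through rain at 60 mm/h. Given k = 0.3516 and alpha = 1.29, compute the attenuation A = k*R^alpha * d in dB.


gamma = 0.3516 * 60^1.29 = 69.161432 dB/km
A = 69.161432 * 24.7 = 1708.29 dB

1708.29 dB


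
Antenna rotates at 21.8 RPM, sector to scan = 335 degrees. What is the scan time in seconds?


t = 335 / (21.8 * 360) * 60 = 2.56 s

2.56 s


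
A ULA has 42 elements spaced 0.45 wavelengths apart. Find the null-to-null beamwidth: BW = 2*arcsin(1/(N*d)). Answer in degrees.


1/(N*d) = 1/(42*0.45) = 0.05291
BW = 2*arcsin(0.05291) = 6.1 degrees

6.1 degrees


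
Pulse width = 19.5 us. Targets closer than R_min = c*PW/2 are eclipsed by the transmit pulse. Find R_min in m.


R_min = 3e8 * 19.5e-6 / 2 = 2925.0 m

2925.0 m


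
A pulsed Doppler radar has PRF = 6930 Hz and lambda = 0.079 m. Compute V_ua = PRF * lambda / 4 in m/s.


V_ua = 6930 * 0.079 / 4 = 136.9 m/s

136.9 m/s


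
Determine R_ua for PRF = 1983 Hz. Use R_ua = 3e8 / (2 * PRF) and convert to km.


R_ua = 3e8 / (2 * 1983) = 75643.0 m = 75.6 km

75.6 km


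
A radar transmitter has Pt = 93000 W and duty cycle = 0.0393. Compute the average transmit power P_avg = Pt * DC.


P_avg = 93000 * 0.0393 = 3654.9 W

3654.9 W


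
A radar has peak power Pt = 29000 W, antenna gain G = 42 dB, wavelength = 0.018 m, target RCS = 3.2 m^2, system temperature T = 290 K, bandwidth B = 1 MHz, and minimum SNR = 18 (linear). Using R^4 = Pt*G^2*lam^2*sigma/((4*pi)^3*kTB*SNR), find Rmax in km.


G_lin = 10^(42/10) = 15848.931925
R^4 = 29000 * 15848.931925^2 * 0.018^2 * 3.2 / ((4*pi)^3 * 1.38e-23 * 290 * 1000000.0 * 18)
R^4 = 5.2834e19 m^4
R_max = (5.2834e19)^(1/4) = 85256.7 m = 85.3 km

85.3 km


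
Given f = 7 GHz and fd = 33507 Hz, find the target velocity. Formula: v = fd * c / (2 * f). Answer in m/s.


v = 33507 * 3e8 / (2 * 7000000000.0) = 718.0 m/s

718.0 m/s


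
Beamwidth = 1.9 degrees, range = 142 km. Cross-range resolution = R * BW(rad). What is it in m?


BW_rad = 0.033161256
CR = 142000 * 0.033161256 = 4708.9 m

4708.9 m


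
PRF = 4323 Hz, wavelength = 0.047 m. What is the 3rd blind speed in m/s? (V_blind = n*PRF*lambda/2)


V_blind = 3 * 4323 * 0.047 / 2 = 304.8 m/s

304.8 m/s


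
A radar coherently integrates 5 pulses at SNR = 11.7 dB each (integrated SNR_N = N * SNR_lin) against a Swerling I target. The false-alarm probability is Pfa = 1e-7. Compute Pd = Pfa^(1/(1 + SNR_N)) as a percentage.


SNR_lin = 10^(11.7/10) = 14.79108
SNR_N = 5 * 14.79108 = 73.9554
1/(1 + SNR_N) = 1/74.9554 = 0.0133413
Pd = (1e-7)^0.0133413 = 0.80651
Pd = 80.7%

80.7%


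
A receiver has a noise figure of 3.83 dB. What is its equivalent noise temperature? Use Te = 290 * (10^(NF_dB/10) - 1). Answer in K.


NF_lin = 10^(3.83/10) = 2.415461
Te = 290 * (2.415461 - 1) = 410.5 K

410.5 K


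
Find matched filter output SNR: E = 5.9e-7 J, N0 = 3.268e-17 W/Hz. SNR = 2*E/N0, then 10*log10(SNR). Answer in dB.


SNR_lin = 2 * 5.9e-7 / 3.268e-17 = 3.611e10
SNR_dB = 10*log10(3.611e10) = 105.6 dB

105.6 dB


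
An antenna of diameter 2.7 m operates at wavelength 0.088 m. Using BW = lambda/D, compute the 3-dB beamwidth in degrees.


BW_rad = 0.088 / 2.7 = 0.032593
BW_deg = 1.87 degrees

1.87 degrees


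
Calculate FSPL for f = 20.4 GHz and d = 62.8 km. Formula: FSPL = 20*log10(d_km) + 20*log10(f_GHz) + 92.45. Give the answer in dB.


20*log10(62.8) = 35.96
20*log10(20.4) = 26.19
FSPL = 154.6 dB

154.6 dB


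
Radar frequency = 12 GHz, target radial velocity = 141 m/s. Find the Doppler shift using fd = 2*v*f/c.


fd = 2 * 141 * 12000000000.0 / 3e8 = 11280.0 Hz

11280.0 Hz


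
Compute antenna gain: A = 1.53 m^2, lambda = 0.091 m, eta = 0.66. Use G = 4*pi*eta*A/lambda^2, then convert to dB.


G_linear = 4*pi*0.66*1.53/0.091^2 = 1532.37
G_dB = 10*log10(1532.37) = 31.9 dB

31.9 dB


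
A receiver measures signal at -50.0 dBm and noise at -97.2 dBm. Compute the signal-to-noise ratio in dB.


SNR = -50.0 - (-97.2) = 47.2 dB

47.2 dB


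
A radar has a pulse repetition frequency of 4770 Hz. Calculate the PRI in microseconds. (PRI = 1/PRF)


PRI = 1/4770 = 0.0002096436 s = 209.6 us

209.6 us


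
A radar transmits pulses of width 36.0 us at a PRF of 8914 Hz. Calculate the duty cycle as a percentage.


DC = 36.0e-6 * 8914 * 100 = 32.09%

32.09%


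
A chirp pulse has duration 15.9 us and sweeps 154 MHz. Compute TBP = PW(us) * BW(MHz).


TBP = 15.9 * 154 = 2448.6

2448.6


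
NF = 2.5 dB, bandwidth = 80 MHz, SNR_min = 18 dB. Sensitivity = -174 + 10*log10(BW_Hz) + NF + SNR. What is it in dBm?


10*log10(80000000.0) = 79.03
S = -174 + 79.03 + 2.5 + 18 = -74.5 dBm

-74.5 dBm


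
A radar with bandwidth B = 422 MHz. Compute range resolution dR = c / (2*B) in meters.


dR = 3e8 / (2 * 422000000.0) = 0.36 m

0.36 m


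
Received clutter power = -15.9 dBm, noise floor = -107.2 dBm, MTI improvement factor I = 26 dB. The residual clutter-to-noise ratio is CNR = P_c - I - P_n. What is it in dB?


CNR = -15.9 - 26 - (-107.2) = 65.3 dB

65.3 dB


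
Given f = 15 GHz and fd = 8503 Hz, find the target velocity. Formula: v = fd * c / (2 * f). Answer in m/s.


v = 8503 * 3e8 / (2 * 15000000000.0) = 85.0 m/s

85.0 m/s


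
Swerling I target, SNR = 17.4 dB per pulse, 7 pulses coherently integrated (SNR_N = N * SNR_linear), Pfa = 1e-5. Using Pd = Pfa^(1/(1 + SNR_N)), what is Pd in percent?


SNR_lin = 10^(17.4/10) = 54.95409
SNR_N = 7 * 54.95409 = 384.67863
1/(1 + SNR_N) = 1/385.67863 = 0.0025928
Pd = (1e-5)^0.0025928 = 0.97059
Pd = 97.1%

97.1%


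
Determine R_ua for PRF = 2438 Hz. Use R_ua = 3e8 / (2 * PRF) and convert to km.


R_ua = 3e8 / (2 * 2438) = 61525.8 m = 61.5 km

61.5 km


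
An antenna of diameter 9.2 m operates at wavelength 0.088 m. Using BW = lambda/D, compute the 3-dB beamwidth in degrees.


BW_rad = 0.088 / 9.2 = 0.009565
BW_deg = 0.55 degrees

0.55 degrees


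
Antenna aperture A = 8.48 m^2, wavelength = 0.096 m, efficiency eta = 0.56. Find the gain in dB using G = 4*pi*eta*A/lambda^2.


G_linear = 4*pi*0.56*8.48/0.096^2 = 6475.17
G_dB = 10*log10(6475.17) = 38.1 dB

38.1 dB


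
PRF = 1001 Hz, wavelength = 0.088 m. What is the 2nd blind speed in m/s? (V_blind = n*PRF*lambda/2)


V_blind = 2 * 1001 * 0.088 / 2 = 88.1 m/s

88.1 m/s


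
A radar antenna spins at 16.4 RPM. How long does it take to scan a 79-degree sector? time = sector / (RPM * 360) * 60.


t = 79 / (16.4 * 360) * 60 = 0.8 s

0.8 s


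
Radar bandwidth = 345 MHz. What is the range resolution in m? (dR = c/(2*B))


dR = 3e8 / (2 * 345000000.0) = 0.43 m

0.43 m


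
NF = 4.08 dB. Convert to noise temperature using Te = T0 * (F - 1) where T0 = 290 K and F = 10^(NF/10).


NF_lin = 10^(4.08/10) = 2.558586
Te = 290 * (2.558586 - 1) = 452.0 K

452.0 K


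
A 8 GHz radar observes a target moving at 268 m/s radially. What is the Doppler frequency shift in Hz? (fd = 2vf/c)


fd = 2 * 268 * 8000000000.0 / 3e8 = 14293.3 Hz

14293.3 Hz


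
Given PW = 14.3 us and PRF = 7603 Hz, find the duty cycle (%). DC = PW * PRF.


DC = 14.3e-6 * 7603 * 100 = 10.87%

10.87%


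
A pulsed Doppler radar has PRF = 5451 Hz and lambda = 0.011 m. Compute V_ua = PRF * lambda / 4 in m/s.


V_ua = 5451 * 0.011 / 4 = 15.0 m/s

15.0 m/s


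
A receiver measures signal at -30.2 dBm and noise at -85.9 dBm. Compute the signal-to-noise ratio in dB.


SNR = -30.2 - (-85.9) = 55.7 dB

55.7 dB


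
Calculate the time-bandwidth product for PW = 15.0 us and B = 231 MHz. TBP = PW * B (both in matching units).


TBP = 15.0 * 231 = 3465.0

3465.0


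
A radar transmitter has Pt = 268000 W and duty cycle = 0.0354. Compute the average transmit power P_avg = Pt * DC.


P_avg = 268000 * 0.0354 = 9487.2 W

9487.2 W


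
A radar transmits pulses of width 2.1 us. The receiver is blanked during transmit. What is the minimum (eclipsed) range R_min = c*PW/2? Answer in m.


R_min = 3e8 * 2.1e-6 / 2 = 315.0 m

315.0 m


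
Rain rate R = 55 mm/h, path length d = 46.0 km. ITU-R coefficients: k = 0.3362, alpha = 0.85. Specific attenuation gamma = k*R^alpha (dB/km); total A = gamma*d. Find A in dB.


gamma = 0.3362 * 55^0.85 = 10.136919 dB/km
A = 10.136919 * 46.0 = 466.3 dB

466.3 dB


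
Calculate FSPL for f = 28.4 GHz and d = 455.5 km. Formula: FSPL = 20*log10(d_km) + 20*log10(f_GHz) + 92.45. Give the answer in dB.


20*log10(455.5) = 53.17
20*log10(28.4) = 29.07
FSPL = 174.7 dB

174.7 dB


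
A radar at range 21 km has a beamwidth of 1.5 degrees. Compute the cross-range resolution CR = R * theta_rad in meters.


BW_rad = 0.026179939
CR = 21000 * 0.026179939 = 549.8 m

549.8 m


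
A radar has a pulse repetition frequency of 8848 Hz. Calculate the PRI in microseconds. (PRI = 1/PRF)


PRI = 1/8848 = 0.0001130199 s = 113.0 us

113.0 us


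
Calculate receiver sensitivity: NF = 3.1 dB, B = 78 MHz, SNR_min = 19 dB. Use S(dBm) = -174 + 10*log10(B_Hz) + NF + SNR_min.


10*log10(78000000.0) = 78.92
S = -174 + 78.92 + 3.1 + 19 = -73.0 dBm

-73.0 dBm


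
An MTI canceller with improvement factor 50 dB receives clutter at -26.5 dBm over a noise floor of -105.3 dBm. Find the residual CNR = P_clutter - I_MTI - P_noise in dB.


CNR = -26.5 - 50 - (-105.3) = 28.8 dB

28.8 dB


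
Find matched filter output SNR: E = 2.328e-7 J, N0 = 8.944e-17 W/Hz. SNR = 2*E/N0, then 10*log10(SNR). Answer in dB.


SNR_lin = 2 * 2.328e-7 / 8.944e-17 = 5.206e9
SNR_dB = 10*log10(5.206e9) = 97.2 dB

97.2 dB


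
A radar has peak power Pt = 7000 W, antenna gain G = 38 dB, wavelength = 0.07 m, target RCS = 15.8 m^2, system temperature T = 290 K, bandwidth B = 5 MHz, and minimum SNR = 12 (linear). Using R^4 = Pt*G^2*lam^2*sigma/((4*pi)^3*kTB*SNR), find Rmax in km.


G_lin = 10^(38/10) = 6309.573445
R^4 = 7000 * 6309.573445^2 * 0.07^2 * 15.8 / ((4*pi)^3 * 1.38e-23 * 290 * 5000000.0 * 12)
R^4 = 4.52786e19 m^4
R_max = (4.52786e19)^(1/4) = 82030.1 m = 82.0 km

82.0 km


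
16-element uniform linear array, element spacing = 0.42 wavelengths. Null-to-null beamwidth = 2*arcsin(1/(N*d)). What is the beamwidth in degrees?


1/(N*d) = 1/(16*0.42) = 0.14881
BW = 2*arcsin(0.14881) = 17.1 degrees

17.1 degrees


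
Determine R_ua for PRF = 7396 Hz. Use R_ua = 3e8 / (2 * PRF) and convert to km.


R_ua = 3e8 / (2 * 7396) = 20281.2 m = 20.3 km

20.3 km


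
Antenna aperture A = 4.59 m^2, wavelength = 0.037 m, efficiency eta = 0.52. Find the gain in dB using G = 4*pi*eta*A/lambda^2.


G_linear = 4*pi*0.52*4.59/0.037^2 = 21908.99
G_dB = 10*log10(21908.99) = 43.4 dB

43.4 dB


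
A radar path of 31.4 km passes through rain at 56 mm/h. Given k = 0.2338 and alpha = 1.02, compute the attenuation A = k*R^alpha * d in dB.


gamma = 0.2338 * 56^1.02 = 14.190454 dB/km
A = 14.190454 * 31.4 = 445.58 dB

445.58 dB


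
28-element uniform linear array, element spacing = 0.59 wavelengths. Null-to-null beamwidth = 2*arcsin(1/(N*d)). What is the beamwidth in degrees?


1/(N*d) = 1/(28*0.59) = 0.060533
BW = 2*arcsin(0.060533) = 6.9 degrees

6.9 degrees


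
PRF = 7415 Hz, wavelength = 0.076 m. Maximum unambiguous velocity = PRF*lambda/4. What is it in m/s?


V_ua = 7415 * 0.076 / 4 = 140.9 m/s

140.9 m/s


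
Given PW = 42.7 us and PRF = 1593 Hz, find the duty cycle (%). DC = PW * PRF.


DC = 42.7e-6 * 1593 * 100 = 6.8%

6.8%


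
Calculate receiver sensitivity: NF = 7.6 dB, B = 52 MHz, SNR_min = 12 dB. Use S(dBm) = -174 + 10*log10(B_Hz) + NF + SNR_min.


10*log10(52000000.0) = 77.16
S = -174 + 77.16 + 7.6 + 12 = -77.2 dBm

-77.2 dBm


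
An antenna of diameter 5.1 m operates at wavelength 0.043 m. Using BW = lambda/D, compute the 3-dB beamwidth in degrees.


BW_rad = 0.043 / 5.1 = 0.008431
BW_deg = 0.48 degrees

0.48 degrees


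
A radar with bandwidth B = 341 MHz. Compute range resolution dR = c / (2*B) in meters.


dR = 3e8 / (2 * 341000000.0) = 0.44 m

0.44 m


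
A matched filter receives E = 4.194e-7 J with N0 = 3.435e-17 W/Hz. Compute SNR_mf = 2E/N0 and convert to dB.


SNR_lin = 2 * 4.194e-7 / 3.435e-17 = 2.442e10
SNR_dB = 10*log10(2.442e10) = 103.9 dB

103.9 dB


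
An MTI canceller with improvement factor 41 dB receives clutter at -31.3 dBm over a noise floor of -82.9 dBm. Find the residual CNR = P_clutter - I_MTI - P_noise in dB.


CNR = -31.3 - 41 - (-82.9) = 10.6 dB

10.6 dB


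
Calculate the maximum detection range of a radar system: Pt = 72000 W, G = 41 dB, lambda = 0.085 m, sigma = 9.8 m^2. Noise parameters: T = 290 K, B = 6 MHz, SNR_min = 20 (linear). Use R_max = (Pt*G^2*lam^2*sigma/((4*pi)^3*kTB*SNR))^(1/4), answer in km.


G_lin = 10^(41/10) = 12589.254118
R^4 = 72000 * 12589.254118^2 * 0.085^2 * 9.8 / ((4*pi)^3 * 1.38e-23 * 290 * 6000000.0 * 20)
R^4 = 8.47829e20 m^4
R_max = (8.47829e20)^(1/4) = 170638.5 m = 170.6 km

170.6 km


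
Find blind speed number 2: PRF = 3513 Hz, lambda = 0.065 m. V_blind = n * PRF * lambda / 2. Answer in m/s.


V_blind = 2 * 3513 * 0.065 / 2 = 228.3 m/s

228.3 m/s


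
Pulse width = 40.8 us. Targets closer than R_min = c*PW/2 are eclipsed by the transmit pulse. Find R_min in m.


R_min = 3e8 * 40.8e-6 / 2 = 6120.0 m

6120.0 m


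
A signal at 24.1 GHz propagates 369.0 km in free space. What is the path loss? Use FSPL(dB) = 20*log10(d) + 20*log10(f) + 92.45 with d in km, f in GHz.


20*log10(369.0) = 51.34
20*log10(24.1) = 27.64
FSPL = 171.4 dB

171.4 dB


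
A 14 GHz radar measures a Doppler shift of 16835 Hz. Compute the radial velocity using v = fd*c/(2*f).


v = 16835 * 3e8 / (2 * 14000000000.0) = 180.4 m/s

180.4 m/s


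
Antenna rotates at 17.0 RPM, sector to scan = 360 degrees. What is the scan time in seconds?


t = 360 / (17.0 * 360) * 60 = 3.53 s

3.53 s


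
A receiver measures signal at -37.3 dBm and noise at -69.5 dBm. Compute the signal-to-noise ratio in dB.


SNR = -37.3 - (-69.5) = 32.2 dB

32.2 dB


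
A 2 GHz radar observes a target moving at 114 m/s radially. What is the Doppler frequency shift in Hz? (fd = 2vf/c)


fd = 2 * 114 * 2000000000.0 / 3e8 = 1520.0 Hz

1520.0 Hz


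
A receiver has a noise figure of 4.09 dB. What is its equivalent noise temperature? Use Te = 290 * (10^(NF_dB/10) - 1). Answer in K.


NF_lin = 10^(4.09/10) = 2.564484
Te = 290 * (2.564484 - 1) = 453.7 K

453.7 K


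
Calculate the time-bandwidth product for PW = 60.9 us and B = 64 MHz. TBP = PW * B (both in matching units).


TBP = 60.9 * 64 = 3897.6

3897.6


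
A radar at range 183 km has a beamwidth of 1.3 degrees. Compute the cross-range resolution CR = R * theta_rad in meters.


BW_rad = 0.02268928
CR = 183000 * 0.02268928 = 4152.1 m

4152.1 m


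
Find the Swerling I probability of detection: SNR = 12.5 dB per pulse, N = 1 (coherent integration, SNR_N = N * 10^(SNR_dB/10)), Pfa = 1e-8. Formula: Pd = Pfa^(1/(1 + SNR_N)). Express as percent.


SNR_lin = 10^(12.5/10) = 17.78279
SNR_N = 1 * 17.78279 = 17.78279
1/(1 + SNR_N) = 1/18.78279 = 0.0532402
Pd = (1e-8)^0.0532402 = 0.37504
Pd = 37.5%

37.5%


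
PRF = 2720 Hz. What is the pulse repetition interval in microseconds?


PRI = 1/2720 = 0.0003676471 s = 367.6 us

367.6 us


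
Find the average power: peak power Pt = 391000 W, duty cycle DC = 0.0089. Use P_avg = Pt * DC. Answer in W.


P_avg = 391000 * 0.0089 = 3479.9 W

3479.9 W


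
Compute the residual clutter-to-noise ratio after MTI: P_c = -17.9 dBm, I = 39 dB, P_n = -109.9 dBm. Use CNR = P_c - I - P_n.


CNR = -17.9 - 39 - (-109.9) = 53.0 dB

53.0 dB


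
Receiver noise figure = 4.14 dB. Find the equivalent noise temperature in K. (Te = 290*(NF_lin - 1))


NF_lin = 10^(4.14/10) = 2.594179
Te = 290 * (2.594179 - 1) = 462.3 K

462.3 K


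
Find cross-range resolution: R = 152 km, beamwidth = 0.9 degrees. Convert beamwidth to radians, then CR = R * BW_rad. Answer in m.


BW_rad = 0.015707963
CR = 152000 * 0.015707963 = 2387.6 m

2387.6 m


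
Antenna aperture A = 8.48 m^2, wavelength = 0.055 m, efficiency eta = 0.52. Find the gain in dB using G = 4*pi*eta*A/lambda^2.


G_linear = 4*pi*0.52*8.48/0.055^2 = 18318.24
G_dB = 10*log10(18318.24) = 42.6 dB

42.6 dB


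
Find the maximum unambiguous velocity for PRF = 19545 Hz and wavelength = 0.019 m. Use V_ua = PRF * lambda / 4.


V_ua = 19545 * 0.019 / 4 = 92.8 m/s

92.8 m/s


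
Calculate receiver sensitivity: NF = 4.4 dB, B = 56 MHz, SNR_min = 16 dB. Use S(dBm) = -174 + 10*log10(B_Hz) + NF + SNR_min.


10*log10(56000000.0) = 77.48
S = -174 + 77.48 + 4.4 + 16 = -76.1 dBm

-76.1 dBm


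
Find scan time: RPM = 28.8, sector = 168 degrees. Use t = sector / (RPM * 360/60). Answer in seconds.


t = 168 / (28.8 * 360) * 60 = 0.97 s

0.97 s


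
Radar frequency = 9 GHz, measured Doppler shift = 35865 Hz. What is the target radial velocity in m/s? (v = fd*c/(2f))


v = 35865 * 3e8 / (2 * 9000000000.0) = 597.8 m/s

597.8 m/s


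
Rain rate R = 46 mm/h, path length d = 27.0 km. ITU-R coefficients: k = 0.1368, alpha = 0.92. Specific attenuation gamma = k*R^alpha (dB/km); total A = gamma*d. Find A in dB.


gamma = 0.1368 * 46^0.92 = 4.632584 dB/km
A = 4.632584 * 27.0 = 125.08 dB

125.08 dB


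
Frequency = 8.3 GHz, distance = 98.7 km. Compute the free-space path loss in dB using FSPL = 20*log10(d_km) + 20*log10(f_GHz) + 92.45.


20*log10(98.7) = 39.89
20*log10(8.3) = 18.38
FSPL = 150.7 dB

150.7 dB


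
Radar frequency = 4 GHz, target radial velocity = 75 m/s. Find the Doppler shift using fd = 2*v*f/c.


fd = 2 * 75 * 4000000000.0 / 3e8 = 2000.0 Hz

2000.0 Hz


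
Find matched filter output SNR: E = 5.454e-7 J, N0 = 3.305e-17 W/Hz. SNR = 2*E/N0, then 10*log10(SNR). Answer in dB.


SNR_lin = 2 * 5.454e-7 / 3.305e-17 = 3.3e10
SNR_dB = 10*log10(3.3e10) = 105.2 dB

105.2 dB


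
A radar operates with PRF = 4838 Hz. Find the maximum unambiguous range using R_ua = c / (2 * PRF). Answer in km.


R_ua = 3e8 / (2 * 4838) = 31004.5 m = 31.0 km

31.0 km


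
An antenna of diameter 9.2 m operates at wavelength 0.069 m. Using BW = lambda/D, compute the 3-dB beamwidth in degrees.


BW_rad = 0.069 / 9.2 = 0.0075
BW_deg = 0.43 degrees

0.43 degrees


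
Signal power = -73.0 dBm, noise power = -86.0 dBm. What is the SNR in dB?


SNR = -73.0 - (-86.0) = 13.0 dB

13.0 dB


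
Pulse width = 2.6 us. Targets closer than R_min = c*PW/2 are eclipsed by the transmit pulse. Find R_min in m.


R_min = 3e8 * 2.6e-6 / 2 = 390.0 m

390.0 m


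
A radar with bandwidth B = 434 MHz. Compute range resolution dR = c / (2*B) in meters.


dR = 3e8 / (2 * 434000000.0) = 0.35 m

0.35 m


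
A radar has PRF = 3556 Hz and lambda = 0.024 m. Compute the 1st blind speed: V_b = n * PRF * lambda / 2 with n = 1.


V_blind = 1 * 3556 * 0.024 / 2 = 42.7 m/s

42.7 m/s


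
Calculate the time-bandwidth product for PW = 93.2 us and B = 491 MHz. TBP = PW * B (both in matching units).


TBP = 93.2 * 491 = 45761.2

45761.2


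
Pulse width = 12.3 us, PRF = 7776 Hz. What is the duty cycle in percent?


DC = 12.3e-6 * 7776 * 100 = 9.56%

9.56%


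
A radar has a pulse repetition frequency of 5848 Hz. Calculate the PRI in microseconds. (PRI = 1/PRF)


PRI = 1/5848 = 0.0001709986 s = 171.0 us

171.0 us


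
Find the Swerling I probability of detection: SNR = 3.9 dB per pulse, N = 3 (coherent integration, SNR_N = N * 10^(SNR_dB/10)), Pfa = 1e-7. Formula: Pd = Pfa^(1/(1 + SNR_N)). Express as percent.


SNR_lin = 10^(3.9/10) = 2.45471
SNR_N = 3 * 2.45471 = 7.36413
1/(1 + SNR_N) = 1/8.36413 = 0.1195582
Pd = (1e-7)^0.1195582 = 0.14558
Pd = 14.6%

14.6%


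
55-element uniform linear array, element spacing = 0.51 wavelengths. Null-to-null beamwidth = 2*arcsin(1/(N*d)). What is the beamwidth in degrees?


1/(N*d) = 1/(55*0.51) = 0.035651
BW = 2*arcsin(0.035651) = 4.1 degrees

4.1 degrees


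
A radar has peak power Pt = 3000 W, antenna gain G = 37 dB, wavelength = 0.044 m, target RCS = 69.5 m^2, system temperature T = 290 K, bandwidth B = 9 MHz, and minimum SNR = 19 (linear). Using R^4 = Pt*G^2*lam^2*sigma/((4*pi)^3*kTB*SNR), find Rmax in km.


G_lin = 10^(37/10) = 5011.872336
R^4 = 3000 * 5011.872336^2 * 0.044^2 * 69.5 / ((4*pi)^3 * 1.38e-23 * 290 * 9000000.0 * 19)
R^4 = 7.46635e18 m^4
R_max = (7.46635e18)^(1/4) = 52273.0 m = 52.3 km

52.3 km


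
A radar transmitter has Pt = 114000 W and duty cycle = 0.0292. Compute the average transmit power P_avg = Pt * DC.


P_avg = 114000 * 0.0292 = 3328.8 W

3328.8 W


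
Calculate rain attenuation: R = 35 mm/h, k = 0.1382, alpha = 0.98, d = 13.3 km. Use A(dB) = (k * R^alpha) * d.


gamma = 0.1382 * 35^0.98 = 4.504999 dB/km
A = 4.504999 * 13.3 = 59.92 dB

59.92 dB


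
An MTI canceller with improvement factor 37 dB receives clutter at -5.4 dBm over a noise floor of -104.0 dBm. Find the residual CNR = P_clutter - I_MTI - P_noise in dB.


CNR = -5.4 - 37 - (-104.0) = 61.6 dB

61.6 dB


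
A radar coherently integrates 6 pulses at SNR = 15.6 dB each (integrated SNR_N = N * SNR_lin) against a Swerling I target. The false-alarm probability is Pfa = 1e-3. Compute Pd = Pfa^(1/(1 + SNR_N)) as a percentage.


SNR_lin = 10^(15.6/10) = 36.30781
SNR_N = 6 * 36.30781 = 217.84686
1/(1 + SNR_N) = 1/218.84686 = 0.0045694
Pd = (1e-3)^0.0045694 = 0.96893
Pd = 96.9%

96.9%


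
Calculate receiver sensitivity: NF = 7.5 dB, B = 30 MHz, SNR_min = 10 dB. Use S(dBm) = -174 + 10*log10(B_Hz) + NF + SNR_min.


10*log10(30000000.0) = 74.77
S = -174 + 74.77 + 7.5 + 10 = -81.7 dBm

-81.7 dBm


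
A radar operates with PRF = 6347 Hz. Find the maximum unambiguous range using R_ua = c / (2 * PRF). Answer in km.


R_ua = 3e8 / (2 * 6347) = 23633.2 m = 23.6 km

23.6 km


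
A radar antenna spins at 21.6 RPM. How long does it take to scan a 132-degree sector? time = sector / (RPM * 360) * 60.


t = 132 / (21.6 * 360) * 60 = 1.02 s

1.02 s


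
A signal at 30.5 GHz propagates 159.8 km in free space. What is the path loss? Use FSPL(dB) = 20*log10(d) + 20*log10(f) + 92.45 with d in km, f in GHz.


20*log10(159.8) = 44.07
20*log10(30.5) = 29.69
FSPL = 166.2 dB

166.2 dB


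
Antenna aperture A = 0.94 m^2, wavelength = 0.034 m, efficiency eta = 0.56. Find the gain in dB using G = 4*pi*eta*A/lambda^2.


G_linear = 4*pi*0.56*0.94/0.034^2 = 5722.26
G_dB = 10*log10(5722.26) = 37.6 dB

37.6 dB


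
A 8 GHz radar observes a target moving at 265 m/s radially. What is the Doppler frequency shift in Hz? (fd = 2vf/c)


fd = 2 * 265 * 8000000000.0 / 3e8 = 14133.3 Hz

14133.3 Hz


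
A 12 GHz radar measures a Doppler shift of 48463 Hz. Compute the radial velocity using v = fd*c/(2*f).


v = 48463 * 3e8 / (2 * 12000000000.0) = 605.8 m/s

605.8 m/s


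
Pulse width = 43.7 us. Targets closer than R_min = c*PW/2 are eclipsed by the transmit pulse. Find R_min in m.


R_min = 3e8 * 43.7e-6 / 2 = 6555.0 m

6555.0 m


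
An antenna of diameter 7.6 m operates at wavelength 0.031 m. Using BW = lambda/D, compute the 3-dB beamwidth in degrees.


BW_rad = 0.031 / 7.6 = 0.004079
BW_deg = 0.23 degrees

0.23 degrees


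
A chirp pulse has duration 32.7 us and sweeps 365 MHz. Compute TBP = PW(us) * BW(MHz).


TBP = 32.7 * 365 = 11935.5

11935.5


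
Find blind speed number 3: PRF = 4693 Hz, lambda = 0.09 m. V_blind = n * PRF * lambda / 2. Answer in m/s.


V_blind = 3 * 4693 * 0.09 / 2 = 633.6 m/s

633.6 m/s


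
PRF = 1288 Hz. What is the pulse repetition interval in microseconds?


PRI = 1/1288 = 0.0007763975 s = 776.4 us

776.4 us


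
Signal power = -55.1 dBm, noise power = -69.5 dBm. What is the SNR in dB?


SNR = -55.1 - (-69.5) = 14.4 dB

14.4 dB


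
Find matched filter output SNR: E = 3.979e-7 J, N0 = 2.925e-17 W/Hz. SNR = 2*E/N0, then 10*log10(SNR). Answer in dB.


SNR_lin = 2 * 3.979e-7 / 2.925e-17 = 2.721e10
SNR_dB = 10*log10(2.721e10) = 104.3 dB

104.3 dB


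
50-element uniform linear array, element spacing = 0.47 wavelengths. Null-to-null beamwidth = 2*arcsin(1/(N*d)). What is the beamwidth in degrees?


1/(N*d) = 1/(50*0.47) = 0.042553
BW = 2*arcsin(0.042553) = 4.9 degrees

4.9 degrees


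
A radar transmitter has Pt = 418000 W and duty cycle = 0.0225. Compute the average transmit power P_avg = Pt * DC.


P_avg = 418000 * 0.0225 = 9405.0 W

9405.0 W


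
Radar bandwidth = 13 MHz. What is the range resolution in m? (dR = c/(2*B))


dR = 3e8 / (2 * 13000000.0) = 11.54 m

11.54 m


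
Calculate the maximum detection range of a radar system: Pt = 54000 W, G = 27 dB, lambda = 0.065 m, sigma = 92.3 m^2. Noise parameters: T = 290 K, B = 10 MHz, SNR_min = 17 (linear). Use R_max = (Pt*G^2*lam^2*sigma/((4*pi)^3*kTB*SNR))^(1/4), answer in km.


G_lin = 10^(27/10) = 501.187234
R^4 = 54000 * 501.187234^2 * 0.065^2 * 92.3 / ((4*pi)^3 * 1.38e-23 * 290 * 10000000.0 * 17)
R^4 = 3.91802e18 m^4
R_max = (3.91802e18)^(1/4) = 44490.4 m = 44.5 km

44.5 km


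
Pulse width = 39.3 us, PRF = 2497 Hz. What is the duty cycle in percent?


DC = 39.3e-6 * 2497 * 100 = 9.81%

9.81%


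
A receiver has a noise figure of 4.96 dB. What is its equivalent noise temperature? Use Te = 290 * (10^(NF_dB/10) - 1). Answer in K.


NF_lin = 10^(4.96/10) = 3.133286
Te = 290 * (3.133286 - 1) = 618.7 K

618.7 K


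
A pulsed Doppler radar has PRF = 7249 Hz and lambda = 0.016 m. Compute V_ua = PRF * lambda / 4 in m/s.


V_ua = 7249 * 0.016 / 4 = 29.0 m/s

29.0 m/s


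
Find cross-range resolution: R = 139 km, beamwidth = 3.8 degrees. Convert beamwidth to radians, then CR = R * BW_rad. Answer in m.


BW_rad = 0.066322512
CR = 139000 * 0.066322512 = 9218.8 m

9218.8 m


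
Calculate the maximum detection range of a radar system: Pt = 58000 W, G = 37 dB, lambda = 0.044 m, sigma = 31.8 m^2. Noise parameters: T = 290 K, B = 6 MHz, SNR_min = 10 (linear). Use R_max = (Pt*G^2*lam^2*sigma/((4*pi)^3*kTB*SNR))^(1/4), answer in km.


G_lin = 10^(37/10) = 5011.872336
R^4 = 58000 * 5011.872336^2 * 0.044^2 * 31.8 / ((4*pi)^3 * 1.38e-23 * 290 * 6000000.0 * 10)
R^4 = 1.88236e20 m^4
R_max = (1.88236e20)^(1/4) = 117132.0 m = 117.1 km

117.1 km


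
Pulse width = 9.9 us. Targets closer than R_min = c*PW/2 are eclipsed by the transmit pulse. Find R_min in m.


R_min = 3e8 * 9.9e-6 / 2 = 1485.0 m

1485.0 m


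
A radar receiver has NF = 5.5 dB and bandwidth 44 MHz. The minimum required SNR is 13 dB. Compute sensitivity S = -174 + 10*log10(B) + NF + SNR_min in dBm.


10*log10(44000000.0) = 76.43
S = -174 + 76.43 + 5.5 + 13 = -79.1 dBm

-79.1 dBm


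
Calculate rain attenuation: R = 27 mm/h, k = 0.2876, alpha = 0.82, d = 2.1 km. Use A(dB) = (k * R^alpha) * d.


gamma = 0.2876 * 27^0.82 = 4.290493 dB/km
A = 4.290493 * 2.1 = 9.01 dB

9.01 dB


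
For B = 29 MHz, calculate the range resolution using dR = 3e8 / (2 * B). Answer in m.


dR = 3e8 / (2 * 29000000.0) = 5.17 m

5.17 m


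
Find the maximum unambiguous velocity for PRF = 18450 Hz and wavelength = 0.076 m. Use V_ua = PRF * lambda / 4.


V_ua = 18450 * 0.076 / 4 = 350.6 m/s

350.6 m/s


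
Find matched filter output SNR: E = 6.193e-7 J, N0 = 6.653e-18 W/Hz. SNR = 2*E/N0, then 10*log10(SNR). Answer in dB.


SNR_lin = 2 * 6.193e-7 / 6.653e-18 = 1.862e11
SNR_dB = 10*log10(1.862e11) = 112.7 dB

112.7 dB


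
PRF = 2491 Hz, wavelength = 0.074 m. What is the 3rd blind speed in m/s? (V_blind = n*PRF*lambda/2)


V_blind = 3 * 2491 * 0.074 / 2 = 276.5 m/s

276.5 m/s


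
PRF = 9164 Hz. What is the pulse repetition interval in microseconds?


PRI = 1/9164 = 0.0001091227 s = 109.1 us

109.1 us


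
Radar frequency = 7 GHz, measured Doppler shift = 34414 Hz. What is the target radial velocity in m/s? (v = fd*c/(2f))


v = 34414 * 3e8 / (2 * 7000000000.0) = 737.4 m/s

737.4 m/s


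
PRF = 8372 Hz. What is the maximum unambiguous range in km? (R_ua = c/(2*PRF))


R_ua = 3e8 / (2 * 8372) = 17916.9 m = 17.9 km

17.9 km


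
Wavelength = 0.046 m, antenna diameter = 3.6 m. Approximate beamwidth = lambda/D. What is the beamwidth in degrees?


BW_rad = 0.046 / 3.6 = 0.012778
BW_deg = 0.73 degrees

0.73 degrees


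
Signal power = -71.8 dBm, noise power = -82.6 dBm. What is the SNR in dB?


SNR = -71.8 - (-82.6) = 10.8 dB

10.8 dB


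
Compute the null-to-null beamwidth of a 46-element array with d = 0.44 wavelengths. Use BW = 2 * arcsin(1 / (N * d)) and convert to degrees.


1/(N*d) = 1/(46*0.44) = 0.049407
BW = 2*arcsin(0.049407) = 5.7 degrees

5.7 degrees


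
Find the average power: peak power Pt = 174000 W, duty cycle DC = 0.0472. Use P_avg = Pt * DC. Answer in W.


P_avg = 174000 * 0.0472 = 8212.8 W

8212.8 W


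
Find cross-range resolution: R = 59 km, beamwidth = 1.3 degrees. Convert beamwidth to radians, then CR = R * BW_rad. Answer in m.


BW_rad = 0.02268928
CR = 59000 * 0.02268928 = 1338.7 m

1338.7 m


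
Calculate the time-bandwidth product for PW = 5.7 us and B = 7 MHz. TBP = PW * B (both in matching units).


TBP = 5.7 * 7 = 39.9

39.9


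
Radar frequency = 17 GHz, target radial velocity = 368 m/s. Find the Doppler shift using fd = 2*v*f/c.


fd = 2 * 368 * 17000000000.0 / 3e8 = 41706.7 Hz

41706.7 Hz


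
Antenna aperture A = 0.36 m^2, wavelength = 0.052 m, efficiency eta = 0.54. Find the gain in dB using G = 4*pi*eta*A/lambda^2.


G_linear = 4*pi*0.54*0.36/0.052^2 = 903.44
G_dB = 10*log10(903.44) = 29.6 dB

29.6 dB


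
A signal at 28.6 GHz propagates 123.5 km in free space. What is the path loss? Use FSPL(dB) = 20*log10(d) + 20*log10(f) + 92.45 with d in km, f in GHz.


20*log10(123.5) = 41.83
20*log10(28.6) = 29.13
FSPL = 163.4 dB

163.4 dB


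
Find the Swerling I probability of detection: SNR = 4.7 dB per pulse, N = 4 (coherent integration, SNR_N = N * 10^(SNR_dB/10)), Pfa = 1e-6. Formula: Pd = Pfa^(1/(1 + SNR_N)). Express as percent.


SNR_lin = 10^(4.7/10) = 2.95121
SNR_N = 4 * 2.95121 = 11.80484
1/(1 + SNR_N) = 1/12.80484 = 0.0780955
Pd = (1e-6)^0.0780955 = 0.33996
Pd = 34.0%

34.0%


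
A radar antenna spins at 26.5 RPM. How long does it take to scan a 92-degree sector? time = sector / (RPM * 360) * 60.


t = 92 / (26.5 * 360) * 60 = 0.58 s

0.58 s


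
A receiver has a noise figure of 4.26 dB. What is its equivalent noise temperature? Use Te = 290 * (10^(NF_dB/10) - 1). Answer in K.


NF_lin = 10^(4.26/10) = 2.666859
Te = 290 * (2.666859 - 1) = 483.4 K

483.4 K


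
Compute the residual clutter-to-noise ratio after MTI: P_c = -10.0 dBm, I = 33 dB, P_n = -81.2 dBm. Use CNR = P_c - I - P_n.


CNR = -10.0 - 33 - (-81.2) = 38.2 dB

38.2 dB


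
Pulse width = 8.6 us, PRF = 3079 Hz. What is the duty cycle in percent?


DC = 8.6e-6 * 3079 * 100 = 2.65%

2.65%


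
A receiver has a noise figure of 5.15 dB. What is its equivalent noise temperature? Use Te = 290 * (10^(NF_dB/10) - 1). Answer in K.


NF_lin = 10^(5.15/10) = 3.273407
Te = 290 * (3.273407 - 1) = 659.3 K

659.3 K


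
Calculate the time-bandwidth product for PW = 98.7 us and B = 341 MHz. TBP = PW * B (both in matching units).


TBP = 98.7 * 341 = 33656.7

33656.7


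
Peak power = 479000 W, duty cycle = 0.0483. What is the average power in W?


P_avg = 479000 * 0.0483 = 23135.7 W

23135.7 W


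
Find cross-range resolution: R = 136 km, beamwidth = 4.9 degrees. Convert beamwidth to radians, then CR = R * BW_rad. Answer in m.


BW_rad = 0.085521133
CR = 136000 * 0.085521133 = 11630.9 m

11630.9 m
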